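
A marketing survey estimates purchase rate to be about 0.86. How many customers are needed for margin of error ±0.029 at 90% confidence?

n = z²p(1-p)/E² = 1.645²×0.86×0.14/0.029² = 387.4 → n = 388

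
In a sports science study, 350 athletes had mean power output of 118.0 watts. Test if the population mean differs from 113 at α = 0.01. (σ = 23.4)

z = (x̄ - μ₀)/(σ/√n) = (118.0 - 113)/(23.4/√350) = 3.997. Critical value: ±2.576. Since |3.997| > 2.576, Reject H₀.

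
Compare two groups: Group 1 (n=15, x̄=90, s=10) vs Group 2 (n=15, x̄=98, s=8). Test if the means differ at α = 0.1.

Pooled sp = 9.06. t = -2.419, df = 28. Critical t = ±1.701. Reject H₀.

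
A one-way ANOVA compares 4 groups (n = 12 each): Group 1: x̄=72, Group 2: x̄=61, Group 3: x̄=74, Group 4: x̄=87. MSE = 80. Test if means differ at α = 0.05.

Grand mean = 73.5. SS_between = 4092.0, MS_between = 1364.0. F = 17.05, F_crit ≈ 2.816. Reject H₀.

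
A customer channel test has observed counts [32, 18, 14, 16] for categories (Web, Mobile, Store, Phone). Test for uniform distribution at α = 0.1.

Expected = 20 each. χ² = Σ(O-E)²/E = 10.0. df = 3, critical value = 6.251. Reject H₀.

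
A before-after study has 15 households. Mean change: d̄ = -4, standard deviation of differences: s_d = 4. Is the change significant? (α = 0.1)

t = d̄/(s_d/√n) = -4/(4/√15) = -3.873. df = 14, critical t = ±1.761. Reject H₀.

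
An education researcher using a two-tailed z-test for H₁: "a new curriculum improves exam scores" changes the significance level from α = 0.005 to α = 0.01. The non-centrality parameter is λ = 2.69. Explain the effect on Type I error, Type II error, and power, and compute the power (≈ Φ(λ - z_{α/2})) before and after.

Increasing α from 0.005 to 0.01:
• Type I error rate increases (α is the Type I rate by definition).
• Critical value moves from z_{α/2} = 2.807 to 2.576, so power = Φ(λ - z_{α/2}) goes from Φ(2.69 - 2.807) = 0.453 to Φ(2.69 - 2.576) = 0.545.
• Type II error rate β = 1 - power therefore decreases (0.547 → 0.455).
Appropriate when false negatives are costly — here, keeping the old curriculum when the new one would have helped students.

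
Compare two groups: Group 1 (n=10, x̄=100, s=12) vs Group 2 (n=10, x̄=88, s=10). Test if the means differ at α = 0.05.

Pooled sp = 11.05. t = 2.429, df = 18. Critical t = ±2.101. Reject H₀.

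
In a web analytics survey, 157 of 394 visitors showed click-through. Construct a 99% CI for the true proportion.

p̂ = 0.398. CI = p̂ ± z*√(p̂(1-p̂)/n) = (0.335, 0.462)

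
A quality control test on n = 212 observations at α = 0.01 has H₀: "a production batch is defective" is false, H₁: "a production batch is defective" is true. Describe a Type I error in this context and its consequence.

Type I error: rejecting H₀ when it is true — concluding that a production batch is defective when in fact it is not. Consequence: scrapping a good batch — wasted material and cost for no reason.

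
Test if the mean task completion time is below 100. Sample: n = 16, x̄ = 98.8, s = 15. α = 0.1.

t = (98.8 - 100)/(15/√16) = -0.32, df = 15. Critical t = -1.341. Fail to reject H₀.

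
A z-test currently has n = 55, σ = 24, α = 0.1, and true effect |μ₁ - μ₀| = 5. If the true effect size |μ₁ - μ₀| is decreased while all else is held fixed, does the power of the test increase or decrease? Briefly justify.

Power decreases: a smaller true effect decreases the non-centrality λ = |μ₁ - μ₀|/(σ/√n).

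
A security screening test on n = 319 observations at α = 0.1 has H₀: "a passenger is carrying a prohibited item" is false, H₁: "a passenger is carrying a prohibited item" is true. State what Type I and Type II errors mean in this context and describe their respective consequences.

Type I (false positive): concluding that a passenger is carrying a prohibited item when it is not — detaining an innocent passenger — delay and inconvenience. Type II (false negative): failing to conclude that a passenger is carrying a prohibited item when it is — letting a prohibited item through — security breach. Which is costlier depends on domain priorities and is a judgement call rather than a statistical fact.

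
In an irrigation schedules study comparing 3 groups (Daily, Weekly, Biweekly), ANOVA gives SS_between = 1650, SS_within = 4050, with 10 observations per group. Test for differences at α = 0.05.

df_between = 2, df_within = 27. F = MS_between/MS_within = 825.0/150.0 = 5.5. F_crit ≈ 3.354. Reject H₀. At least one mean differs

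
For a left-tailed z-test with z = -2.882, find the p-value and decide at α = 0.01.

p = P(Z < -2.882) = Φ(-2.882) ≈ 0.002. Since p < 0.01, reject H₀ (significant) at α = 0.01.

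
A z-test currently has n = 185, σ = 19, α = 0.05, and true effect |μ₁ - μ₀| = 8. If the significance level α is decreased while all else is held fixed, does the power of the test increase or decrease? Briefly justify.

Power decreases: a smaller α raises the critical value, so less of the H₁ sampling distribution falls in the rejection region.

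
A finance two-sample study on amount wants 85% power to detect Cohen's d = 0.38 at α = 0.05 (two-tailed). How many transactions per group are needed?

z_{α/2} = 1.96, z_β = Φ⁻¹(0.85) = 1.036. For small effect (d = 0.38): n per group = 2(z_{α/2} + z_β)²/d² = 2(1.96 + 1.036)²/0.38² = 124.3 → 125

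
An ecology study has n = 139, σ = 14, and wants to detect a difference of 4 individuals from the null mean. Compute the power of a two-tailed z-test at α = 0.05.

SE = σ/√n = 14/√139 = 1.187. Non-centrality λ = d/SE = 4/1.187 = 3.369. Power ≈ Φ(λ - z_{α/2}) = Φ(3.369 - 1.96) = Φ(1.409) = 0.921.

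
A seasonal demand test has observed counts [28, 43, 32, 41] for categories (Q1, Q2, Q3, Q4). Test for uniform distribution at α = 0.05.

Expected = 36 each. χ² = Σ(O-E)²/E = 4.278. df = 3, critical value = 7.815. Fail to reject H₀.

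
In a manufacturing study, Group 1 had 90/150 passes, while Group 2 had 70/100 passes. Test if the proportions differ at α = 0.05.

p̂₁ = 0.6, p̂₂ = 0.7, pooled p̂ = 0.64. z = -1.614. Critical: ±1.96. Fail to reject H₀.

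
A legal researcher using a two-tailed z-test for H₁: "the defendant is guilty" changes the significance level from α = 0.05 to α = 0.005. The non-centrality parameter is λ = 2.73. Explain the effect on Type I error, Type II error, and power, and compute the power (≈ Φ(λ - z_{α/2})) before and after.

Decreasing α from 0.05 to 0.005:
• Type I error rate decreases (α is the Type I rate by definition).
• Critical value moves from z_{α/2} = 1.96 to 2.807, so power = Φ(λ - z_{α/2}) goes from Φ(2.73 - 1.96) = 0.779 to Φ(2.73 - 2.807) = 0.469.
• Type II error rate β = 1 - power therefore increases (0.221 → 0.531).
Appropriate when false positives are costly — here, convicting an innocent person.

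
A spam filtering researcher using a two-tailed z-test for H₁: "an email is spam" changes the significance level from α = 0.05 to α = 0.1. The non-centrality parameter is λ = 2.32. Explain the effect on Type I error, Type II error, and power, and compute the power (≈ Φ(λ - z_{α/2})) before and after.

Increasing α from 0.05 to 0.1:
• Type I error rate increases (α is the Type I rate by definition).
• Critical value moves from z_{α/2} = 1.96 to 1.645, so power = Φ(λ - z_{α/2}) goes from Φ(2.32 - 1.96) = 0.641 to Φ(2.32 - 1.645) = 0.75.
• Type II error rate β = 1 - power therefore decreases (0.359 → 0.25).
Appropriate when false negatives are costly — here, a spam email lands in the inbox.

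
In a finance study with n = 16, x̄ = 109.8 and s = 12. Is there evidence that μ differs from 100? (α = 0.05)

t = (x̄ - μ₀)/(s/√n) = (109.8 - 100)/(12/√16) = 3.267. df = 15, critical t = ±2.131. Reject H₀.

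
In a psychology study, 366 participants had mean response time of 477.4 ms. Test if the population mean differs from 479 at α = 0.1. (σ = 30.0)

z = (x̄ - μ₀)/(σ/√n) = (477.4 - 479)/(30.0/√366) = -1.02. Critical value: ±1.645. Since |-1.02| ≤ 1.645, Fail to reject H₀.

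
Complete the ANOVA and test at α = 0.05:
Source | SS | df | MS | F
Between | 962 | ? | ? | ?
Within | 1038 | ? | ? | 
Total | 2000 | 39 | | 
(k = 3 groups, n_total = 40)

df_between = 2, df_within = 37. MS_between = 481.0, MS_within = 28.05. F = 17.145, F_crit ≈ 3.252. Reject H₀.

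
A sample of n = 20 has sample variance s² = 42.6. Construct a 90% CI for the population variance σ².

df = 19. χ²_{0.05} = 30.144, χ²_{0.95} = 10.117. CI for σ² = ((n-1)s²/χ²_{α/2}, (n-1)s²/χ²_{1-α/2}) = (19·42.6/30.144, 19·42.6/10.117) = (26.85, 80.0)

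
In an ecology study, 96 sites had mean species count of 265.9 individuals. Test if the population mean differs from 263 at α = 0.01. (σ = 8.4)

z = (x̄ - μ₀)/(σ/√n) = (265.9 - 263)/(8.4/√96) = 3.383. Critical value: ±2.576. Since |3.383| > 2.576, Reject H₀.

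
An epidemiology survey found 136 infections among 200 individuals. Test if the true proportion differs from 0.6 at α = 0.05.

p̂ = 0.68, p₀ = 0.6. z = (p̂ - p₀)/√(p₀(1-p₀)/n) = 2.309. Critical: ±1.96. Reject H₀.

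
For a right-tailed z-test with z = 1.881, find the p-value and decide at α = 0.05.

p = P(Z > 1.881) = 1 - Φ(1.881) ≈ 0.03. Since p < 0.05, reject H₀ (significant) at α = 0.05.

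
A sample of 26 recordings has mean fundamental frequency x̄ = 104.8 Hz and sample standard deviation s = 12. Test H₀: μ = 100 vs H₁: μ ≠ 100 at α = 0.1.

t = (x̄ - μ₀)/(s/√n) = (104.8 - 100)/(12/√26) = 2.04. df = 25, critical t = ±1.708. Reject H₀.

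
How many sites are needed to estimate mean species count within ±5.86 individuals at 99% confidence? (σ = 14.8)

n = (z*σ/E)² = (2.576×14.8/5.86)² = 42.3 → n = 43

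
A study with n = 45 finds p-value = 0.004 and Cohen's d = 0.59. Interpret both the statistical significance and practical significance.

Statistically significant (p = 0.004 < 0.05). Cohen's d = 0.59 indicates a medium effect size. Both statistical and practical significance should be considered.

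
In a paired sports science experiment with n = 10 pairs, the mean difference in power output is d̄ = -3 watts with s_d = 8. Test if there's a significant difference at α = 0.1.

t = d̄/(s_d/√n) = -3/(8/√10) = -1.186. df = 9, critical t = ±1.833. Fail to reject H₀.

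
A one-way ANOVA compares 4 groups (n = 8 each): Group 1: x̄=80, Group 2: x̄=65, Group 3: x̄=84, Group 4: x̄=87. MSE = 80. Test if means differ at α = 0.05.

Grand mean = 79.0. SS_between = 2288.0, MS_between = 762.67. F = 9.533, F_crit ≈ 2.947. Reject H₀.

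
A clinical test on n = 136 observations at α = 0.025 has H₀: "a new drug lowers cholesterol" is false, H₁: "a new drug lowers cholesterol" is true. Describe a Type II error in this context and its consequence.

Type II error: failing to reject H₀ when it is false — concluding that a new drug lowers cholesterol is not supported when in fact it is. Consequence: shelving an effective drug — patients miss out on a treatment that would have helped.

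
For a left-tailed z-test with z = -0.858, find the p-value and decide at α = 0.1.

p = P(Z < -0.858) = Φ(-0.858) ≈ 0.1954. Since p ≥ 0.1, fail to reject H₀ (not significant) at α = 0.1.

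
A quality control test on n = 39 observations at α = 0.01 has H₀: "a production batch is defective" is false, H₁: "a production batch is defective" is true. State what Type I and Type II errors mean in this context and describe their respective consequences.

Type I (false positive): concluding that a production batch is defective when it is not — scrapping a good batch — wasted material and cost for no reason. Type II (false negative): failing to conclude that a production batch is defective when it is — shipping a defective batch — faulty products reach customers. Which is costlier depends on domain priorities and is a judgement call rather than a statistical fact.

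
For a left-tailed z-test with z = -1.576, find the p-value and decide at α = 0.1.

p = P(Z < -1.576) = Φ(-1.576) ≈ 0.0575. Since p < 0.1, reject H₀ (significant) at α = 0.1.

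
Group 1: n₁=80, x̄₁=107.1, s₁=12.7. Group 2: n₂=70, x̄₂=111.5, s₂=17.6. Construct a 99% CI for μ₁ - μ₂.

Difference = -4.4. SE = √(12.7²/80 + 17.6²/70) = 2.538. CI = (-10.94, 2.14)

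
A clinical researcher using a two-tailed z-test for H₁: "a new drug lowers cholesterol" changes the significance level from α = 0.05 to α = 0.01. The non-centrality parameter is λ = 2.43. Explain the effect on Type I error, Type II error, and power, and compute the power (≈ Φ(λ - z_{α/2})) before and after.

Decreasing α from 0.05 to 0.01:
• Type I error rate decreases (α is the Type I rate by definition).
• Critical value moves from z_{α/2} = 1.96 to 2.576, so power = Φ(λ - z_{α/2}) goes from Φ(2.43 - 1.96) = 0.681 to Φ(2.43 - 2.576) = 0.442.
• Type II error rate β = 1 - power therefore increases (0.319 → 0.558).
Appropriate when false positives are costly — here, approving an ineffective drug — patients take a useless medication and may skip effective alternatives.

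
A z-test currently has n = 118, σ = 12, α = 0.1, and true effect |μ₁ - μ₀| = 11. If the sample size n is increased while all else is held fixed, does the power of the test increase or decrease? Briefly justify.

Power increases: a larger n shrinks the standard error σ/√n, moving the sampling distribution under H₁ further from the critical value.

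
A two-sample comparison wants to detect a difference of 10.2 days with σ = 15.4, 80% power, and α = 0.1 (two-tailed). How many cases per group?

n per group = 2(z_α/2 + z_β)²σ²/d² = 2×(1.645 + 0.84)²×15.4²/10.2² = 28.2 → n = 29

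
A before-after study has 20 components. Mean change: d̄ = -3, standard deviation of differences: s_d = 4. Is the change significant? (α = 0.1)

t = d̄/(s_d/√n) = -3/(4/√20) = -3.354. df = 19, critical t = ±1.729. Reject H₀.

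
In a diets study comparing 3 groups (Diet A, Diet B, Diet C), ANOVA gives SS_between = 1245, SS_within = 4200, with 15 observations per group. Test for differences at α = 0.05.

df_between = 2, df_within = 42. F = MS_between/MS_within = 622.5/100.0 = 6.225. F_crit ≈ 3.22. Reject H₀. At least one mean differs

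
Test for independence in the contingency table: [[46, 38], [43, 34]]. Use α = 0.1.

χ² = 0.019. df = 1, critical = 2.706. Fail to reject H₀. No evidence of dependence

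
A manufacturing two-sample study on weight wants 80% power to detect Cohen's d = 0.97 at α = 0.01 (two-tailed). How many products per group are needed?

z_{α/2} = 2.576, z_β = Φ⁻¹(0.8) = 0.842. For large effect (d = 0.97): n per group = 2(z_{α/2} + z_β)²/d² = 2(2.576 + 0.842)²/0.97² = 24.8 → 25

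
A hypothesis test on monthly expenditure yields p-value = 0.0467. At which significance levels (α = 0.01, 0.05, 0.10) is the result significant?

p = 0.0467. Significant at: α = 0.05, 0.1.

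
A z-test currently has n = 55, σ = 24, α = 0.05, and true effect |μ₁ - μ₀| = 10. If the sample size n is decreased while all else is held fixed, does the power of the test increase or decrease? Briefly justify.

Power decreases: a smaller n inflates the standard error σ/√n, pulling the sampling distribution under H₁ back toward the critical value.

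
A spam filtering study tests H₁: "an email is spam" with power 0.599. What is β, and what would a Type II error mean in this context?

β = 1 - power = 1 - 0.599 = 0.401. A Type II error is failing to reject H₀ when H₀ is false (false negative) — here, failing to conclude that an email is spam when in fact it is true. Consequence: a spam email lands in the inbox.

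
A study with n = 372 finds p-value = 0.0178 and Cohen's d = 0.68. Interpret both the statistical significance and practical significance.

Statistically significant (p = 0.0178 < 0.05). Cohen's d = 0.68 indicates a medium effect size. Both statistical and practical significance should be considered.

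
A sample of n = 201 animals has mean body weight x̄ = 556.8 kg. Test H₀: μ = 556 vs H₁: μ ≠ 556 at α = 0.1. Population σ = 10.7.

z = (x̄ - μ₀)/(σ/√n) = (556.8 - 556)/(10.7/√201) = 1.06. Critical value: ±1.645. Since |1.06| ≤ 1.645, Fail to reject H₀.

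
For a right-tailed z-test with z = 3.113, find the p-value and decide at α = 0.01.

p = P(Z > 3.113) = 1 - Φ(3.113) ≈ 0.0009. Since p < 0.01, reject H₀ (significant) at α = 0.01.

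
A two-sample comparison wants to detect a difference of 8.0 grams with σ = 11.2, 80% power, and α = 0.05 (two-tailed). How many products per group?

n per group = 2(z_α/2 + z_β)²σ²/d² = 2×(1.96 + 0.84)²×11.2²/8.0² = 30.7 → n = 31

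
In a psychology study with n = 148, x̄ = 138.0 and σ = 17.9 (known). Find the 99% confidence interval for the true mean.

CI = x̄ ± z*(σ/√n) = 138.0 ± 2.576(17.9/√148) = 138.0 ± 3.79 = (134.21, 141.79)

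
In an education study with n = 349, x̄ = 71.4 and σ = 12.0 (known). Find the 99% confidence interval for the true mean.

CI = x̄ ± z*(σ/√n) = 71.4 ± 2.576(12.0/√349) = 71.4 ± 1.65 = (69.75, 73.05)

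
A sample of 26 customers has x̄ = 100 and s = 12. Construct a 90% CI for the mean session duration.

CI = x̄ ± t*(s/√n) = 100 ± 1.708(12/√26) = (95.98, 104.02)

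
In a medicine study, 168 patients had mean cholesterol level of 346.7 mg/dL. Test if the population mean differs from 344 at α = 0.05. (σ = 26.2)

z = (x̄ - μ₀)/(σ/√n) = (346.7 - 344)/(26.2/√168) = 1.336. Critical value: ±1.96. Since |1.336| ≤ 1.96, Fail to reject H₀.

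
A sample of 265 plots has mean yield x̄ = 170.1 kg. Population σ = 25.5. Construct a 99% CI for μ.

CI = x̄ ± z*(σ/√n) = 170.1 ± 2.576(25.5/√265) = 170.1 ± 4.04 = (166.06, 174.14)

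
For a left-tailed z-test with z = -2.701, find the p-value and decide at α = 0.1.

p = P(Z < -2.701) = Φ(-2.701) ≈ 0.0035. Since p < 0.1, reject H₀ (significant) at α = 0.1.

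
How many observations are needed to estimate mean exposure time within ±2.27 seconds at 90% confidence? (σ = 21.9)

n = (z*σ/E)² = (1.645×21.9/2.27)² = 251.9 → n = 252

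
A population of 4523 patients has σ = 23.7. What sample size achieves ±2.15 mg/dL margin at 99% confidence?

Without FPC: n₀ = (2.576×23.7/2.15)² = 806.328. With FPC: n = n₀N/(n₀+N-1) = 684.5 → n = 685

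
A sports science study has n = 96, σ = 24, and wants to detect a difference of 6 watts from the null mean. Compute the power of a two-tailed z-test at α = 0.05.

SE = σ/√n = 24/√96 = 2.449. Non-centrality λ = d/SE = 6/2.449 = 2.449. Power ≈ Φ(λ - z_{α/2}) = Φ(2.449 - 1.96) = Φ(0.489) = 0.688.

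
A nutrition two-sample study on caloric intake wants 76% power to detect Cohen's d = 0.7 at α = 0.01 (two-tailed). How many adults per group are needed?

z_{α/2} = 2.576, z_β = Φ⁻¹(0.76) = 0.706. For medium effect (d = 0.7): n per group = 2(z_{α/2} + z_β)²/d² = 2(2.576 + 0.706)²/0.7² = 44.0 → 44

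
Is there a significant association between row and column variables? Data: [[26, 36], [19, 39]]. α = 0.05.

χ² = 1.077. df = 1, critical = 3.841. Fail to reject H₀. No evidence of dependence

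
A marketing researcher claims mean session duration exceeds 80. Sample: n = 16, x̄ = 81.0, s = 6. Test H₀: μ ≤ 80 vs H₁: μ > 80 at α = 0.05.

t = (81.0 - 80)/(6/√16) = 0.667, df = 15. Critical t = 1.753. Fail to reject H₀.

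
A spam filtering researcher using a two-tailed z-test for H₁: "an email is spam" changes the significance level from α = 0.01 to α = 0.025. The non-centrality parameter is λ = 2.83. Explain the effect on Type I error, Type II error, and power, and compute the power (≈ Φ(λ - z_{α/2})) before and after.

Increasing α from 0.01 to 0.025:
• Type I error rate increases (α is the Type I rate by definition).
• Critical value moves from z_{α/2} = 2.576 to 2.241, so power = Φ(λ - z_{α/2}) goes from Φ(2.83 - 2.576) = 0.6 to Φ(2.83 - 2.241) = 0.722.
• Type II error rate β = 1 - power therefore decreases (0.4 → 0.278).
Appropriate when false negatives are costly — here, a spam email lands in the inbox.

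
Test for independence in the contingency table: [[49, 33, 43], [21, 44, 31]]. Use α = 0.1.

χ² = 11.103. df = 2, critical = 4.605. Reject H₀. Variables are dependent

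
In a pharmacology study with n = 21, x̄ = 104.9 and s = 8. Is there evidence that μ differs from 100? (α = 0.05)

t = (x̄ - μ₀)/(s/√n) = (104.9 - 100)/(8/√21) = 2.807. df = 20, critical t = ±2.086. Reject H₀.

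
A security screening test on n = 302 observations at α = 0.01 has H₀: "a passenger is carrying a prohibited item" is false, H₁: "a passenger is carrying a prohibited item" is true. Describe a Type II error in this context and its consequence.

Type II error: failing to reject H₀ when it is false — concluding that a passenger is carrying a prohibited item is not supported when in fact it is. Consequence: letting a prohibited item through — security breach.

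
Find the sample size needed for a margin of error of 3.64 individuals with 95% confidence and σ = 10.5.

n = (z*σ/E)² = (1.96×10.5/3.64)² = 32.0 → n = 32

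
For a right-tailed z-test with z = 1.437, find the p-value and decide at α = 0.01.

p = P(Z > 1.437) = 1 - Φ(1.437) ≈ 0.0754. Since p ≥ 0.01, fail to reject H₀ (not significant) at α = 0.01.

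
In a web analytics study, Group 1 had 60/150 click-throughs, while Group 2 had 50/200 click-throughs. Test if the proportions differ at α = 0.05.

p̂₁ = 0.4, p̂₂ = 0.25, pooled p̂ = 0.314. z = 2.991. Critical: ±1.96. Reject H₀.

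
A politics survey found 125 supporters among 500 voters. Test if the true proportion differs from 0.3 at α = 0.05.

p̂ = 0.25, p₀ = 0.3. z = (p̂ - p₀)/√(p₀(1-p₀)/n) = -2.44. Critical: ±1.96. Reject H₀.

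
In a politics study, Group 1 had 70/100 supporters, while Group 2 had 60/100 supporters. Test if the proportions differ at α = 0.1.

p̂₁ = 0.7, p̂₂ = 0.6, pooled p̂ = 0.65. z = 1.482. Critical: ±1.645. Fail to reject H₀.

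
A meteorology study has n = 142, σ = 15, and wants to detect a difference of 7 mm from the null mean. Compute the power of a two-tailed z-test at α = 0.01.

SE = σ/√n = 15/√142 = 1.259. Non-centrality λ = d/SE = 7/1.259 = 5.561. Power ≈ Φ(λ - z_{α/2}) = Φ(5.561 - 2.576) = Φ(2.985) = 0.999.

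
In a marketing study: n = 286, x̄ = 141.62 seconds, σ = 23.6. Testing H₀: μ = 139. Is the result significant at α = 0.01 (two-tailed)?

z = (141.62 - 139)/(23.6/√286) = 1.877. Since |z| ≤ 2.576, not significant at α = 0.01.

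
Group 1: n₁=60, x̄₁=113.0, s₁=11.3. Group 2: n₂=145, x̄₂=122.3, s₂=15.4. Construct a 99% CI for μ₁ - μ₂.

Difference = -9.3. SE = √(11.3²/60 + 15.4²/145) = 1.94. CI = (-14.3, -4.3)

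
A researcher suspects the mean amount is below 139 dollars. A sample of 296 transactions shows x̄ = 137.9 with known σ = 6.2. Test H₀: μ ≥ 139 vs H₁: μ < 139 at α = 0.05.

z = -3.052. Critical value: -1.645. Reject H₀.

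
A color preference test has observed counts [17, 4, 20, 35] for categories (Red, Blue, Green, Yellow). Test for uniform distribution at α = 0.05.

Expected = 19 each. χ² = Σ(O-E)²/E = 25.579. df = 3, critical value = 7.815. Reject H₀.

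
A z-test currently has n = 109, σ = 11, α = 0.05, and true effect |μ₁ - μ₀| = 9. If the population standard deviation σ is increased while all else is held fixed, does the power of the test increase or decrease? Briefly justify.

Power decreases: a larger σ inflates the standard error σ/√n, pulling the sampling distribution under H₁ back toward the critical value.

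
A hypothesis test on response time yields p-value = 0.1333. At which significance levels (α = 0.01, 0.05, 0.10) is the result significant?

p = 0.1333. Not significant at any of the given levels.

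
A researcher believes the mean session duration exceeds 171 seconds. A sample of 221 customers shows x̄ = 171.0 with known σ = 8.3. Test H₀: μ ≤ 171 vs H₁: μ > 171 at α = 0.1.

z = 0.0. Critical value: 1.28. Fail to reject H₀.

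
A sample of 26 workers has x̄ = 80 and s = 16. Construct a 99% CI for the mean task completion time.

CI = x̄ ± t*(s/√n) = 80 ± 2.787(16/√26) = (71.25, 88.75)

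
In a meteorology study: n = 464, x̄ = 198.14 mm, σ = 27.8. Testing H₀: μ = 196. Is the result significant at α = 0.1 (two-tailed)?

z = (198.14 - 196)/(27.8/√464) = 1.658. Since |z| > 1.645, significant at α = 0.1.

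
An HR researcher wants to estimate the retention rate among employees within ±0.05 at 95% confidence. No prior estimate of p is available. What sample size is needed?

Conservative approach: use p = 0.5 (maximizes p(1-p) = 0.25). n = z²(0.25)/E² = 1.96²×0.25/0.05² = 384.2 → n = 385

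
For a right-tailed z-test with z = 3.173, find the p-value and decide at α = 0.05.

p = P(Z > 3.173) = 1 - Φ(3.173) ≈ 0.0008. Since p < 0.05, reject H₀ (significant) at α = 0.05.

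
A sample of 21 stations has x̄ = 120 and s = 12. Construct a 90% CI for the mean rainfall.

CI = x̄ ± t*(s/√n) = 120 ± 1.725(12/√21) = (115.48, 124.52)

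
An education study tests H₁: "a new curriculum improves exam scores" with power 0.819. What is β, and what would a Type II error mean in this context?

β = 1 - power = 1 - 0.819 = 0.181. A Type II error is failing to reject H₀ when H₀ is false (false negative) — here, failing to conclude that a new curriculum improves exam scores when in fact it is true. Consequence: keeping the old curriculum when the new one would have helped students.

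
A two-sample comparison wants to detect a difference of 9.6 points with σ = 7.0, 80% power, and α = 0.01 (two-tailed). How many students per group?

n per group = 2(z_α/2 + z_β)²σ²/d² = 2×(2.576 + 0.84)²×7.0²/9.6² = 12.4 → n = 13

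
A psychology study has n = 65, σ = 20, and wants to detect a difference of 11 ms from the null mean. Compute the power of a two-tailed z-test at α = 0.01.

SE = σ/√n = 20/√65 = 2.481. Non-centrality λ = d/SE = 11/2.481 = 4.434. Power ≈ Φ(λ - z_{α/2}) = Φ(4.434 - 2.576) = Φ(1.858) = 0.968.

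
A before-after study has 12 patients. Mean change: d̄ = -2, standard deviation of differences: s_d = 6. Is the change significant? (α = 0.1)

t = d̄/(s_d/√n) = -2/(6/√12) = -1.155. df = 11, critical t = ±1.796. Fail to reject H₀.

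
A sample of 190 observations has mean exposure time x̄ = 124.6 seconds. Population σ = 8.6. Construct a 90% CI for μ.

CI = x̄ ± z*(σ/√n) = 124.6 ± 1.645(8.6/√190) = 124.6 ± 1.03 = (123.57, 125.63)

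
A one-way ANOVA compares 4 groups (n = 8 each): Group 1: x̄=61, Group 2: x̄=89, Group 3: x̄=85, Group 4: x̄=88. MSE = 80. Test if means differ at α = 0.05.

Grand mean = 80.75. SS_between = 4230.0, MS_between = 1410.0. F = 17.625, F_crit ≈ 2.947. Reject H₀.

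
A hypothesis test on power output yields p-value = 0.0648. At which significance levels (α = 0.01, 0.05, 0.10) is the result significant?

p = 0.0648. Significant at: α = 0.1.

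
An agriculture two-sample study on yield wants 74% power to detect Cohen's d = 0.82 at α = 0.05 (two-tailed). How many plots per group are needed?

z_{α/2} = 1.96, z_β = Φ⁻¹(0.74) = 0.643. For large effect (d = 0.82): n per group = 2(z_{α/2} + z_β)²/d² = 2(1.96 + 0.643)²/0.82² = 20.2 → 21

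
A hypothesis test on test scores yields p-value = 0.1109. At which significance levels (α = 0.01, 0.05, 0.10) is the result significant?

p = 0.1109. Not significant at any of the given levels.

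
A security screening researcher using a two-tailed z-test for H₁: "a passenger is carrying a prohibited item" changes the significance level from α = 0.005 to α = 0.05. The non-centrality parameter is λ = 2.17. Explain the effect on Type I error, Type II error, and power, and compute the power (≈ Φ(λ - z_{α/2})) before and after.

Increasing α from 0.005 to 0.05:
• Type I error rate increases (α is the Type I rate by definition).
• Critical value moves from z_{α/2} = 2.807 to 1.96, so power = Φ(λ - z_{α/2}) goes from Φ(2.17 - 2.807) = 0.262 to Φ(2.17 - 1.96) = 0.583.
• Type II error rate β = 1 - power therefore decreases (0.738 → 0.417).
Appropriate when false negatives are costly — here, letting a prohibited item through — security breach.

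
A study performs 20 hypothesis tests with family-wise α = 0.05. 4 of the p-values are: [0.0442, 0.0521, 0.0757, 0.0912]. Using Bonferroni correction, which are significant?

Bonferroni α = 0.05/20 = 0.0025. None of the given p-values are significant.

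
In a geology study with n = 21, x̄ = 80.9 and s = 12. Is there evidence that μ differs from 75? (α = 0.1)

t = (x̄ - μ₀)/(s/√n) = (80.9 - 75)/(12/√21) = 2.253. df = 20, critical t = ±1.725. Reject H₀.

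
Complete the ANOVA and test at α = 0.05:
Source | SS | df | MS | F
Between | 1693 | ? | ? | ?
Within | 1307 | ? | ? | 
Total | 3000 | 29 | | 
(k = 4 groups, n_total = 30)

df_between = 3, df_within = 26. MS_between = 564.33, MS_within = 50.27. F = 11.226, F_crit ≈ 2.975. Reject H₀.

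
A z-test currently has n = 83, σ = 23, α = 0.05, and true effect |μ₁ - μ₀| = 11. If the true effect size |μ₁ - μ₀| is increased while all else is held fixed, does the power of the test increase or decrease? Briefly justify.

Power increases: a larger true effect increases the non-centrality λ = |μ₁ - μ₀|/(σ/√n).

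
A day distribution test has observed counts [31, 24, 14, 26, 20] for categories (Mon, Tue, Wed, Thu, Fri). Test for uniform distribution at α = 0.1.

Expected = 23 each. χ² = Σ(O-E)²/E = 7.13. df = 4, critical value = 7.779. Fail to reject H₀.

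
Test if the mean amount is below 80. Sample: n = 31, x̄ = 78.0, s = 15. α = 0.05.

t = (78.0 - 80)/(15/√31) = -0.742, df = 30. Critical t = -1.697. Fail to reject H₀.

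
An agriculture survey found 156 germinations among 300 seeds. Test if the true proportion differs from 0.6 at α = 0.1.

p̂ = 0.52, p₀ = 0.6. z = (p̂ - p₀)/√(p₀(1-p₀)/n) = -2.828. Critical: ±1.645. Reject H₀.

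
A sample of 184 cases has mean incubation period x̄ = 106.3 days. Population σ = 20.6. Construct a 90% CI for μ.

CI = x̄ ± z*(σ/√n) = 106.3 ± 1.645(20.6/√184) = 106.3 ± 2.5 = (103.8, 108.8)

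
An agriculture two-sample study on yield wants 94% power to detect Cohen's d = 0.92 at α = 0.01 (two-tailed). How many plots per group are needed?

z_{α/2} = 2.576, z_β = Φ⁻¹(0.94) = 1.555. For large effect (d = 0.92): n per group = 2(z_{α/2} + z_β)²/d² = 2(2.576 + 1.555)²/0.92² = 40.3 → 41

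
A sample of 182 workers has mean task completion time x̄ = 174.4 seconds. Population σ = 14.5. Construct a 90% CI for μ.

CI = x̄ ± z*(σ/√n) = 174.4 ± 1.645(14.5/√182) = 174.4 ± 1.77 = (172.63, 176.17)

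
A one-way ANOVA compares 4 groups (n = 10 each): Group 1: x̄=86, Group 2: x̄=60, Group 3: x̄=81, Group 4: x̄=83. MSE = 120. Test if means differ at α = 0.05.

Grand mean = 77.5. SS_between = 4210.0, MS_between = 1403.33. F = 11.694, F_crit ≈ 2.866. Reject H₀.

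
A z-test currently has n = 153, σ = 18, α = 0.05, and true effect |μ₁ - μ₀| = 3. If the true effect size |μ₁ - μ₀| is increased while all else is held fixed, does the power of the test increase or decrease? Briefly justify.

Power increases: a larger true effect increases the non-centrality λ = |μ₁ - μ₀|/(σ/√n).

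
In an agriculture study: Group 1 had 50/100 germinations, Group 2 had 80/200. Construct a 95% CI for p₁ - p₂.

p̂₁ = 0.5, p̂₂ = 0.4. Difference = 0.1. CI = (-0.019, 0.219)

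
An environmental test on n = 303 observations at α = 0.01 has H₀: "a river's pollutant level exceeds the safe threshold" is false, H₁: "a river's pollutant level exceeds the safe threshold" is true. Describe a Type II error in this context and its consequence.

Type II error: failing to reject H₀ when it is false — concluding that a river's pollutant level exceeds the safe threshold is not supported when in fact it is. Consequence: allowing unsafe pollution to continue.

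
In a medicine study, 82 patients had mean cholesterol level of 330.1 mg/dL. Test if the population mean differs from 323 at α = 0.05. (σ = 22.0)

z = (x̄ - μ₀)/(σ/√n) = (330.1 - 323)/(22.0/√82) = 2.922. Critical value: ±1.96. Since |2.922| > 1.96, Reject H₀.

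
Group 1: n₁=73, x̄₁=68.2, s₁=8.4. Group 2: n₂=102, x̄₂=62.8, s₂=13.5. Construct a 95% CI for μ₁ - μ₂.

Difference = 5.4. SE = √(8.4²/73 + 13.5²/102) = 1.659. CI = (2.15, 8.65)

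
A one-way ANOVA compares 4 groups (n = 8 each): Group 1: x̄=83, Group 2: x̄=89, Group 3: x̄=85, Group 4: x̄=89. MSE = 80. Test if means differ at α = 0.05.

Grand mean = 86.5. SS_between = 216.0, MS_between = 72.0. F = 0.9, F_crit ≈ 2.947. Fail to reject H₀.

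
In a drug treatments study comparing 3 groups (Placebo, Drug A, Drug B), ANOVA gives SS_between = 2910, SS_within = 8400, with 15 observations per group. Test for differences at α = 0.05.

df_between = 2, df_within = 42. F = MS_between/MS_within = 1455.0/200.0 = 7.275. F_crit ≈ 3.22. Reject H₀. At least one mean differs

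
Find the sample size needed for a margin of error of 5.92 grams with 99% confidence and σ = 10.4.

n = (z*σ/E)² = (2.576×10.4/5.92)² = 20.5 → n = 21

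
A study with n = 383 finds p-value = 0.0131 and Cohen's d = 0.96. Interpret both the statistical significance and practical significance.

Statistically significant (p = 0.0131 < 0.05). Cohen's d = 0.96 indicates a large effect size. Both statistical and practical significance should be considered.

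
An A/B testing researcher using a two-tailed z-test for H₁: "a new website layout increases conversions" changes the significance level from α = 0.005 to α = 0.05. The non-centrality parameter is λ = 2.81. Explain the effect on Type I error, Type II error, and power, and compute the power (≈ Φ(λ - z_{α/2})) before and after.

Increasing α from 0.005 to 0.05:
• Type I error rate increases (α is the Type I rate by definition).
• Critical value moves from z_{α/2} = 2.807 to 1.96, so power = Φ(λ - z_{α/2}) goes from Φ(2.81 - 2.807) = 0.501 to Φ(2.81 - 1.96) = 0.802.
• Type II error rate β = 1 - power therefore decreases (0.499 → 0.198).
Appropriate when false negatives are costly — here, discarding a layout that would have improved conversions — lost revenue.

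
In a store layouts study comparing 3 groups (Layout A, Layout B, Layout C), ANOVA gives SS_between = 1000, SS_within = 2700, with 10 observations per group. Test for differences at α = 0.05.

df_between = 2, df_within = 27. F = MS_between/MS_within = 500.0/100.0 = 5.0. F_crit ≈ 3.354. Reject H₀. At least one mean differs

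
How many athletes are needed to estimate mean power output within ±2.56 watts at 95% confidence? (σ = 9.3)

n = (z*σ/E)² = (1.96×9.3/2.56)² = 50.7 → n = 51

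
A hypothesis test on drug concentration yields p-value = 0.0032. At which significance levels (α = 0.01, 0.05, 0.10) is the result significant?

p = 0.0032. Significant at: α = 0.01, 0.05, 0.1.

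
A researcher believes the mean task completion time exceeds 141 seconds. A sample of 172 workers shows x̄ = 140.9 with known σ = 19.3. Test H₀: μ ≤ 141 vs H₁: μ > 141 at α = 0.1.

z = -0.068. Critical value: 1.28. Fail to reject H₀.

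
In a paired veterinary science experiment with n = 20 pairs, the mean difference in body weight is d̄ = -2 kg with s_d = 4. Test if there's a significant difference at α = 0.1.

t = d̄/(s_d/√n) = -2/(4/√20) = -2.236. df = 19, critical t = ±1.729. Reject H₀.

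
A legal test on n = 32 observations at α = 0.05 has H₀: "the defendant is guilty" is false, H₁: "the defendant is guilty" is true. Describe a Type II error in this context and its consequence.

Type II error: failing to reject H₀ when it is false — concluding that the defendant is guilty is not supported when in fact it is. Consequence: acquitting a guilty person.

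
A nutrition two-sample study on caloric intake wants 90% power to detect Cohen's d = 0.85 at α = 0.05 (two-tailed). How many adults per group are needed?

z_{α/2} = 1.96, z_β = Φ⁻¹(0.9) = 1.282. For large effect (d = 0.85): n per group = 2(z_{α/2} + z_β)²/d² = 2(1.96 + 1.282)²/0.85² = 29.1 → 30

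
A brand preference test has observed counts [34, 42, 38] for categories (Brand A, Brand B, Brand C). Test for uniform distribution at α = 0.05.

Expected = 38 each. χ² = Σ(O-E)²/E = 0.842. df = 2, critical value = 5.991. Fail to reject H₀.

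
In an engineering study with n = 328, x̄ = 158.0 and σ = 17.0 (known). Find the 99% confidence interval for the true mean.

CI = x̄ ± z*(σ/√n) = 158.0 ± 2.576(17.0/√328) = 158.0 ± 2.42 = (155.58, 160.42)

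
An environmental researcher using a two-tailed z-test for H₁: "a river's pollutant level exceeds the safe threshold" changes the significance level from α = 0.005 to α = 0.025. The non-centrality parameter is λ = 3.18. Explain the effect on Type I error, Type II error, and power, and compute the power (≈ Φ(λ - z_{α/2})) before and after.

Increasing α from 0.005 to 0.025:
• Type I error rate increases (α is the Type I rate by definition).
• Critical value moves from z_{α/2} = 2.807 to 2.241, so power = Φ(λ - z_{α/2}) goes from Φ(3.18 - 2.807) = 0.645 to Φ(3.18 - 2.241) = 0.826.
• Type II error rate β = 1 - power therefore decreases (0.355 → 0.174).
Appropriate when false negatives are costly — here, allowing unsafe pollution to continue.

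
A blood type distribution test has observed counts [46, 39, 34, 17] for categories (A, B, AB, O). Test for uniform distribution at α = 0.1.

Expected = 34 each. χ² = Σ(O-E)²/E = 13.471. df = 3, critical value = 6.251. Reject H₀.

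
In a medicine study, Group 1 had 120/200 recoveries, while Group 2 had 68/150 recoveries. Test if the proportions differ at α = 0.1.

p̂₁ = 0.6, p̂₂ = 0.453, pooled p̂ = 0.537. z = 2.723. Critical: ±1.645. Reject H₀.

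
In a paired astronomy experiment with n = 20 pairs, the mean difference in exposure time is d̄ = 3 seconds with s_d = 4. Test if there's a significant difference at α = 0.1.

t = d̄/(s_d/√n) = 3/(4/√20) = 3.354. df = 19, critical t = ±1.729. Reject H₀.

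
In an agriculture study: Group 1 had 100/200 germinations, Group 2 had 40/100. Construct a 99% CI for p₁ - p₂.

p̂₁ = 0.5, p̂₂ = 0.4. Difference = 0.1. CI = (-0.056, 0.256)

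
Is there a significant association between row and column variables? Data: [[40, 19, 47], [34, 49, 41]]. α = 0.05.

χ² = 12.801. df = 2, critical = 5.991. Reject H₀. Variables are dependent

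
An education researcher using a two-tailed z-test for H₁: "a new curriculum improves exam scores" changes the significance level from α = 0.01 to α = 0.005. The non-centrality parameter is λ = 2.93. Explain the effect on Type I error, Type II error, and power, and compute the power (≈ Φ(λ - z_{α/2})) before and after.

Decreasing α from 0.01 to 0.005:
• Type I error rate decreases (α is the Type I rate by definition).
• Critical value moves from z_{α/2} = 2.576 to 2.807, so power = Φ(λ - z_{α/2}) goes from Φ(2.93 - 2.576) = 0.638 to Φ(2.93 - 2.807) = 0.549.
• Type II error rate β = 1 - power therefore increases (0.362 → 0.451).
Appropriate when false positives are costly — here, adopting a curriculum that gives no real benefit — disruption for nothing.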